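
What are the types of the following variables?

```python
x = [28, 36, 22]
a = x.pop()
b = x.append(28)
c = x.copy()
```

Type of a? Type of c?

list.pop() returns the element (int); list.copy() returns list

int, list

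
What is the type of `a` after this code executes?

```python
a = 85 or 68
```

'or' returns the first truthy value (85, which is int)

int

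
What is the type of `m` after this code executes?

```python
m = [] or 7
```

'or' returns first truthy value (7, which is int)

int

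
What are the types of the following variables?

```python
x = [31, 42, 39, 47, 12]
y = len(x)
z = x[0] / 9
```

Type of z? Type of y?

int / int returns float; len() returns int

float, int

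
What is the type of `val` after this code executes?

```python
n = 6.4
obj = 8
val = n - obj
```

float - int returns float (6.4 - 8 = -1.6)

float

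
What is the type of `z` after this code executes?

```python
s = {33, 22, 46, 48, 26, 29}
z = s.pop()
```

Popping from a set of ints returns int

int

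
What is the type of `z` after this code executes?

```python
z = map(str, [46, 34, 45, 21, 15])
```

map() returns a map iterator object

map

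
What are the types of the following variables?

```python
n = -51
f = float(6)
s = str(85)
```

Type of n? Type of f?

n is int; f is float

int, float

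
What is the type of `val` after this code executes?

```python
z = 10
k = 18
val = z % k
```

int % int returns int (10 % 18 = 10)

int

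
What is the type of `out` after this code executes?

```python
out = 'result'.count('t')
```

str.count() returns int

int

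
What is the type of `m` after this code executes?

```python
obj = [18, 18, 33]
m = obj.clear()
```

list.clear() returns None

NoneType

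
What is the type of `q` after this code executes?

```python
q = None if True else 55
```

Ternary: condition is True, if branch (None) taken → NoneType

NoneType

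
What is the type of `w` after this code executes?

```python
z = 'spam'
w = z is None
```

'is' comparison returns bool

bool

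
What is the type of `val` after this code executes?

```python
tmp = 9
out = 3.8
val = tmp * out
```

int * float returns float (9 * 3.8 = 34.2)

float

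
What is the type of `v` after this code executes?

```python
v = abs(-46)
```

abs() of int returns int

int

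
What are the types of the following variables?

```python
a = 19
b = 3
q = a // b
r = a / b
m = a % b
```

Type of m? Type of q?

int % int returns int; int // int returns int

int, int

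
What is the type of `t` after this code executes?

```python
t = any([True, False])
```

any() returns bool

bool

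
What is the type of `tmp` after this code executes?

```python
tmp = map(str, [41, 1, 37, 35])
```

map() returns a map iterator object

map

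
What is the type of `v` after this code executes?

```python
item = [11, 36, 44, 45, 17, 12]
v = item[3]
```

Indexing a list of ints returns int (item[3] = 45)

int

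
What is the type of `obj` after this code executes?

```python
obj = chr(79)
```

chr() returns str (single character)

str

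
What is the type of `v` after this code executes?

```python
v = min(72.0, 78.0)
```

min() of floats returns float

float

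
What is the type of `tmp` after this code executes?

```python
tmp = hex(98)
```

hex() returns str representation

str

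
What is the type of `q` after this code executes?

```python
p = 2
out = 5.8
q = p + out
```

int + float returns float (2 + 5.8 = 7.8)

float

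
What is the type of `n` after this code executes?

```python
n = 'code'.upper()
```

str.upper() returns str

str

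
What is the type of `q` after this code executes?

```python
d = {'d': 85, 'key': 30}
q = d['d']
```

Accessing dict[str, int] with key 'd' returns int value 85

int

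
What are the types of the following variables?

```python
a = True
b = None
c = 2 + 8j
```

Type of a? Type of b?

a is bool; b is NoneType

bool, NoneType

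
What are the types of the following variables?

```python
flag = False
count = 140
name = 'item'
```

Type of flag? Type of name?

flag is bool; name is str

bool, str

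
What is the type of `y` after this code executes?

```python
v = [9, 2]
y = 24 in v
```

'in' operator returns bool

bool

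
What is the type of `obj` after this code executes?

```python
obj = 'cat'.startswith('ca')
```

str.startswith() returns bool

bool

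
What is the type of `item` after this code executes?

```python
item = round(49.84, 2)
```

round() with ndigits arg returns float

float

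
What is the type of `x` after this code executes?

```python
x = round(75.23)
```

round() with no ndigits arg returns int

int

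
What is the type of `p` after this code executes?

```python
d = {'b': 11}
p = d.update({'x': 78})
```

dict.update() returns None

NoneType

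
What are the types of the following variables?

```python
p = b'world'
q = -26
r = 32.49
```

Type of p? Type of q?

p is bytes; q is int

bytes, int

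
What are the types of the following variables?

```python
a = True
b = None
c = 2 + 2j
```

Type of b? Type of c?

b is NoneType; c is complex

NoneType, complex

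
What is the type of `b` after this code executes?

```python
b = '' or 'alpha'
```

'or' returns first truthy value ('alpha', which is str)

str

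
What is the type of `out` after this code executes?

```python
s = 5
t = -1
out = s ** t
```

int ** negative int returns float

float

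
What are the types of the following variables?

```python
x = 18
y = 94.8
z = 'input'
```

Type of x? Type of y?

x is int; y is float

int, float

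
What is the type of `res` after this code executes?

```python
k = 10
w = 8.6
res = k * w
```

int * float returns float (10 * 8.6 = 86.0)

float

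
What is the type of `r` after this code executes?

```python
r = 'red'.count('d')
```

str.count() returns int

int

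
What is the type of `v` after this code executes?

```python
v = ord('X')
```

ord() returns int (Unicode code point)

int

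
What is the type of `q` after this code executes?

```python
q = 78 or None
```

'or' returns first truthy value (78, int)

int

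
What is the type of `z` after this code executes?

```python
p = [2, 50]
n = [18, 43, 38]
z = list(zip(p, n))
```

list(zip(...)) returns a list of tuples

list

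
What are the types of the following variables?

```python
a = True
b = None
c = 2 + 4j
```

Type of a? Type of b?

a is bool; b is NoneType

bool, NoneType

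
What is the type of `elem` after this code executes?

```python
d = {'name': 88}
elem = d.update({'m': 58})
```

dict.update() returns None

NoneType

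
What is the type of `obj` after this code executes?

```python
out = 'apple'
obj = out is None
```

'is' comparison returns bool

bool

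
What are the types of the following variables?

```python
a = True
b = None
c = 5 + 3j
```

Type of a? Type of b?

a is bool; b is NoneType

bool, NoneType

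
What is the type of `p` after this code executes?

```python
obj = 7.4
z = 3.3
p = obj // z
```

float // float returns float (floor division preserves float type)

float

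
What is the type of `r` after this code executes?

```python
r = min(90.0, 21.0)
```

min() of floats returns float

float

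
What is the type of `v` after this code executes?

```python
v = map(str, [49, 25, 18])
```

map() returns a map iterator object

map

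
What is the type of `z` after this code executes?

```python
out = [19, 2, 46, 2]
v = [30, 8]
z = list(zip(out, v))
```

list(zip(...)) returns a list of tuples

list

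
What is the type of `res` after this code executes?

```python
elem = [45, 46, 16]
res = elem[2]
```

Indexing a list of ints returns int (elem[2] = 16)

int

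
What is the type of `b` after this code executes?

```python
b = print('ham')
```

print() returns None

NoneType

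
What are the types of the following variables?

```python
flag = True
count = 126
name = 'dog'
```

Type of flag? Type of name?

flag is bool; name is str

bool, str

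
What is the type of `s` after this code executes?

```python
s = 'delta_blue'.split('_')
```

str.split() returns list

list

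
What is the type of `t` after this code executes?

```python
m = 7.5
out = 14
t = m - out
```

float - int returns float (7.5 - 14 = -6.5)

float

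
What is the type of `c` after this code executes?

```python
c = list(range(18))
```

list(range(...)) returns list

list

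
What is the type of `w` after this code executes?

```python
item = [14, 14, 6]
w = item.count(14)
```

list.count() returns int

int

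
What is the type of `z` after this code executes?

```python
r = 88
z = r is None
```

'is' comparison returns bool

bool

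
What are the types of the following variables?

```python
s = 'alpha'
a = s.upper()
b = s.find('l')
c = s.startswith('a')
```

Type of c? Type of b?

str.startswith() returns bool; str.find() returns int

bool, int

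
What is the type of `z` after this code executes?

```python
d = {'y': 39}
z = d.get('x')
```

dict.get() returns None when key 'x' is not found and no default given

NoneType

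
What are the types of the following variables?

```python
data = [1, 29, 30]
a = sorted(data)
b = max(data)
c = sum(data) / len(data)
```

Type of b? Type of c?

max of ints returns int; int / int returns float

int, float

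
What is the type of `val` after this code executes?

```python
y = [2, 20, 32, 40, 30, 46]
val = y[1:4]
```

Slicing a list always returns a list

list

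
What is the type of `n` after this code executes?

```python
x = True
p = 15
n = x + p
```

bool + int returns int (True is 1, so 1 + 15 = 16)

int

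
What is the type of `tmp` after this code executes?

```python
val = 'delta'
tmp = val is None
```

'is' comparison returns bool

bool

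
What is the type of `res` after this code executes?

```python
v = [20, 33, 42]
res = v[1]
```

Indexing a list of ints returns int (v[1] = 33)

int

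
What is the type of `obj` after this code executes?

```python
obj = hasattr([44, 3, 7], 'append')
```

hasattr() returns bool

bool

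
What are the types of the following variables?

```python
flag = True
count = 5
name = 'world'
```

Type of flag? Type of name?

flag is bool; name is str

bool, str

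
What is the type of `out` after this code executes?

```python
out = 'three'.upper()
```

str.upper() returns str

str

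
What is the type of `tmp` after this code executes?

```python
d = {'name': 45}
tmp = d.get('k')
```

dict.get() returns None when key 'k' is not found and no default given

NoneType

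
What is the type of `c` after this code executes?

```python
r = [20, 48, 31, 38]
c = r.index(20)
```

list.index() returns int

int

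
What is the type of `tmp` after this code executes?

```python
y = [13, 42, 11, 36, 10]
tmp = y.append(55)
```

list.append() returns None (mutates in place)

NoneType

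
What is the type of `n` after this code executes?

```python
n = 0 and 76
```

'and' returns the first falsy value (0, which is int)

int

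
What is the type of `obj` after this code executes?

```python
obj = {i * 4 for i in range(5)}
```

A set comprehension {expr for x in iterable} produces a set

set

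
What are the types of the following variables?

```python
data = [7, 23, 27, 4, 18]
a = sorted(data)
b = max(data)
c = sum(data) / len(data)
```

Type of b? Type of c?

max of ints returns int; int / int returns float

int, float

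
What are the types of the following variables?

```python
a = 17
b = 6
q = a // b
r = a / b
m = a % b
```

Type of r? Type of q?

int / int returns float; int // int returns int

float, int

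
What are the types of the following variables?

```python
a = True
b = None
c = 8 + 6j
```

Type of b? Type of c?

b is NoneType; c is complex

NoneType, complex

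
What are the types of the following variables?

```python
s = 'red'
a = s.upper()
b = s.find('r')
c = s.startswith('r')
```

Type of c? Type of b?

str.startswith() returns bool; str.find() returns int

bool, int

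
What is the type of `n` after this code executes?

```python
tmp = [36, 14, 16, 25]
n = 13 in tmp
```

'in' operator returns bool

bool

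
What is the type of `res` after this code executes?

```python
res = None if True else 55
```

Ternary: condition is True, if branch (None) taken → NoneType

NoneType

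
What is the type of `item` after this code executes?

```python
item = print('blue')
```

print() returns None

NoneType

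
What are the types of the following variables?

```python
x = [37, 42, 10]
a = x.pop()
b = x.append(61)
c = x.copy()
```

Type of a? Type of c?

list.pop() returns the element (int); list.copy() returns list

int, list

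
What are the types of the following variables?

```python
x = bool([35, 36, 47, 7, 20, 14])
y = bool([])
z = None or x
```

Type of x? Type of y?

bool() returns bool; bool() returns bool

bool, bool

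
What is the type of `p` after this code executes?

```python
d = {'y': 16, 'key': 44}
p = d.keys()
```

.keys() returns a dict_keys view object

dict_keys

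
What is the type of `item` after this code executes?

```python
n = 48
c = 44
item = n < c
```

Comparison operators return bool

bool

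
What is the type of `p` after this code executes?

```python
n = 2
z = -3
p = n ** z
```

int ** negative int returns float

float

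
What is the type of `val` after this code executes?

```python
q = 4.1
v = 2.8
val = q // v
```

float // float returns float (floor division preserves float type)

float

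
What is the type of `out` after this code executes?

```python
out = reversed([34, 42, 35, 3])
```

reversed() on a list returns a list_reverseiterator

list_reverseiterator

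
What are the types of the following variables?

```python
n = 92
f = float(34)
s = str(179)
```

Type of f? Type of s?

f is float; s is str

float, str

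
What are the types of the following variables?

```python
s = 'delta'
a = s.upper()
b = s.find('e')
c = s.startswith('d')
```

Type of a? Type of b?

str.upper() returns str; str.find() returns int

str, int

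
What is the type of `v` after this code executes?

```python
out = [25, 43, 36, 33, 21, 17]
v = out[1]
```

Indexing a list of ints returns int (out[1] = 43)

int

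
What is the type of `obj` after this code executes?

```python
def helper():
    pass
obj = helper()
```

A function with no return statement returns None

NoneType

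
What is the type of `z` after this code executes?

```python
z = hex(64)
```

hex() returns str representation

str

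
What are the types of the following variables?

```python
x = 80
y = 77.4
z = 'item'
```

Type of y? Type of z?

y is float; z is str

float, str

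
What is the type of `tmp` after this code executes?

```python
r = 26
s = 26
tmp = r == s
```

Equality comparison returns bool

bool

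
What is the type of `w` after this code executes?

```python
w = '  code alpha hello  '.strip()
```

str.strip() returns str

str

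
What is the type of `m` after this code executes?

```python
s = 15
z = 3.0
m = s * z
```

int * float returns float (15 * 3.0 = 45.0)

float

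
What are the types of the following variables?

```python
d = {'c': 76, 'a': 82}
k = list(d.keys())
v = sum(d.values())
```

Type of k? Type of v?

list(...) returns list; sum of int values returns int

list, int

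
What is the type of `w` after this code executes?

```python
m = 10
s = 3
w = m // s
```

int // int returns int (10 // 3 = 3)

int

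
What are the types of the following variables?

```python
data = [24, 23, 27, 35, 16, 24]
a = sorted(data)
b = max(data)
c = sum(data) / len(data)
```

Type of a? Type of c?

sorted() returns list; int / int returns float

list, float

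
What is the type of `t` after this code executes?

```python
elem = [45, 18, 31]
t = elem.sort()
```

list.sort() returns None (sorts in place)

NoneType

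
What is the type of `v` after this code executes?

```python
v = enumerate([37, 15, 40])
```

enumerate() returns an enumerate iterator object

enumerate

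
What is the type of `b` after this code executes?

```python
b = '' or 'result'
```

'or' returns first truthy value ('result', which is str)

str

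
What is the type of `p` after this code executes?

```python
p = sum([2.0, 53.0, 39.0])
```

sum() of floats returns float

float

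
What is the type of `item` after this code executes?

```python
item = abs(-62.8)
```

abs() of float returns float

float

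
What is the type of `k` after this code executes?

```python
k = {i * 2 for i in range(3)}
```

A set comprehension {expr for x in iterable} produces a set

set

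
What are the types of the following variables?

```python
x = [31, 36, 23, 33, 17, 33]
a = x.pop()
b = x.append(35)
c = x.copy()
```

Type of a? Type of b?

list.pop() returns the element (int); list.append() returns None

int, NoneType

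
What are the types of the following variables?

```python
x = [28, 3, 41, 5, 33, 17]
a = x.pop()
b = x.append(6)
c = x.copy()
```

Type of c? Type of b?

list.copy() returns list; list.append() returns None

list, NoneType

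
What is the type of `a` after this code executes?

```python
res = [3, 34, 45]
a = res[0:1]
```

Slicing a list always returns a list

list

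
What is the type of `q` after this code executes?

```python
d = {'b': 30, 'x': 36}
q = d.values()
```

.values() returns a dict_values view object

dict_values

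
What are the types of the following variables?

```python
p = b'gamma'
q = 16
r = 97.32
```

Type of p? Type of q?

p is bytes; q is int

bytes, int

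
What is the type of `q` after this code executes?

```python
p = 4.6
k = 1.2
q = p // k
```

float // float returns float (floor division preserves float type)

float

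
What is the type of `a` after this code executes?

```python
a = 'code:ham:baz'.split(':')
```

str.split() returns list

list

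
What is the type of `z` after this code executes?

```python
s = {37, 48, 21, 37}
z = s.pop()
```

Popping from a set of ints returns int

int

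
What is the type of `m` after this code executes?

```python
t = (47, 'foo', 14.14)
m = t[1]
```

Index 1 of tuple is 'foo' which is str

str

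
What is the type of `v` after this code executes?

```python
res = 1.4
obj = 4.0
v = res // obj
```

float // float returns float (floor division preserves float type)

float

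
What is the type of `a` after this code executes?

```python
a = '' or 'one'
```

'or' returns first truthy value ('one', which is str)

str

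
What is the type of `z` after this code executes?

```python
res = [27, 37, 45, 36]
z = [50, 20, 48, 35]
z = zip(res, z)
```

zip() returns a zip iterator object

zip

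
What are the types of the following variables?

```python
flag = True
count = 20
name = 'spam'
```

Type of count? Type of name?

count is int; name is str

int, str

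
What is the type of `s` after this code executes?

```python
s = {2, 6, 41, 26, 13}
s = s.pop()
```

Popping from a set of ints returns int

int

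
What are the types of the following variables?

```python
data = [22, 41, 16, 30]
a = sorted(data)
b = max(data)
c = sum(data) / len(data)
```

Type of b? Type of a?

max of ints returns int; sorted() returns list

int, list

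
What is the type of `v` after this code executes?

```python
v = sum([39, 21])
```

sum() of ints returns int

int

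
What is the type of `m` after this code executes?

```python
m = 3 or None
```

'or' returns first truthy value (3, int)

int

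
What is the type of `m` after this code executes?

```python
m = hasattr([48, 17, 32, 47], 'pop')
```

hasattr() returns bool

bool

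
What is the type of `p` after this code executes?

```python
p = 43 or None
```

'or' returns first truthy value (43, int)

int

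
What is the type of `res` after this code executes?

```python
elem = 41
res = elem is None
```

'is' comparison returns bool

bool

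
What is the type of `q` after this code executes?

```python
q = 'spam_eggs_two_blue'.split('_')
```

str.split() returns list

list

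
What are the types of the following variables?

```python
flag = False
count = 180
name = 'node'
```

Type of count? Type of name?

count is int; name is str

int, str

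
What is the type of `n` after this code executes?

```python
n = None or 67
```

'or' with None returns the other value (67, int)

int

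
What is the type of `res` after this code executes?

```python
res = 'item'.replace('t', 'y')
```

str.replace() returns str

str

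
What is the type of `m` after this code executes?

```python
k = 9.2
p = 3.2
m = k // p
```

float // float returns float (floor division preserves float type)

float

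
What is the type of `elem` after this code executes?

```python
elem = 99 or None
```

'or' returns first truthy value (99, int)

int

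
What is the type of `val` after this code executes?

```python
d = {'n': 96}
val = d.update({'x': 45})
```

dict.update() returns None

NoneType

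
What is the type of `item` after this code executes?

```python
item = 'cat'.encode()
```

str.encode() returns bytes

bytes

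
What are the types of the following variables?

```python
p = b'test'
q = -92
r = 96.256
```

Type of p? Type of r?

p is bytes; r is float

bytes, float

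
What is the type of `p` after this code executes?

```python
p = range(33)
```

range() returns a range object

range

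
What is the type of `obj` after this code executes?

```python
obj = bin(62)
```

bin() returns str representation

str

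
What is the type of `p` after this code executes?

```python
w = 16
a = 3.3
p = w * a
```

int * float returns float (16 * 3.3 = 52.8)

float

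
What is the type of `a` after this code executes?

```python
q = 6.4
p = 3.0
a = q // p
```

float // float returns float (floor division preserves float type)

float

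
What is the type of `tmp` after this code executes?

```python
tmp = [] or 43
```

'or' returns first truthy value (43, which is int)

int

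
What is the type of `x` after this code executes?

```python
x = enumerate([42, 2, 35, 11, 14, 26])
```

enumerate() returns an enumerate iterator object

enumerate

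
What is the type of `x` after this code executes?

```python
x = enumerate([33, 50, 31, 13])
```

enumerate() returns an enumerate iterator object

enumerate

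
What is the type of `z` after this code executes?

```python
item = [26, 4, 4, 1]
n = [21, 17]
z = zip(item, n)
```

zip() returns a zip iterator object

zip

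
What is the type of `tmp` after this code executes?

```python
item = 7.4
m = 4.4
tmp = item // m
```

float // float returns float (floor division preserves float type)

float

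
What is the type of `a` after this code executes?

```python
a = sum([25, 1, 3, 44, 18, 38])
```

sum() of ints returns int

int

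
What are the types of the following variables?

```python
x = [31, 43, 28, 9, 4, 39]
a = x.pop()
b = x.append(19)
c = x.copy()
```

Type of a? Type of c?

list.pop() returns the element (int); list.copy() returns list

int, list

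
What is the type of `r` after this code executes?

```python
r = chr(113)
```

chr() returns str (single character)

str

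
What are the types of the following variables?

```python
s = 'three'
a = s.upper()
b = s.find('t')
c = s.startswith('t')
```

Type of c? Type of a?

str.startswith() returns bool; str.upper() returns str

bool, str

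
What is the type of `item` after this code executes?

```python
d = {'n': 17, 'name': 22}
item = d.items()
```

dict.items() returns a dict_items view

dict_items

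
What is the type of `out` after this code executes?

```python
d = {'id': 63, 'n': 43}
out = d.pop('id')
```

dict.pop() returns the value (int)

int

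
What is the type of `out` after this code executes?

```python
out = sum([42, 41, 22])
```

sum() of ints returns int

int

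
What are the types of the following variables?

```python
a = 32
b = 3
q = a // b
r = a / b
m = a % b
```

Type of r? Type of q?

int / int returns float; int // int returns int

float, int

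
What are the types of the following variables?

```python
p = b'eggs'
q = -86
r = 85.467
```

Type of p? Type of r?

p is bytes; r is float

bytes, float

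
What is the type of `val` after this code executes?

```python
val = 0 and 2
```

'and' returns the first falsy value (0, which is int)

int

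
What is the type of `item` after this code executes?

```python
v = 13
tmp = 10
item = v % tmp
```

int % int returns int (13 % 10 = 3)

int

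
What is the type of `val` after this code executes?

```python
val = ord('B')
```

ord() returns int (Unicode code point)

int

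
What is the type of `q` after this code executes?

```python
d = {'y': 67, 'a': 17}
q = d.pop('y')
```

dict.pop() returns the value (int)

int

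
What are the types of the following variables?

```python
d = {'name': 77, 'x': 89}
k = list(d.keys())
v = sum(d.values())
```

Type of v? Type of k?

sum of int values returns int; list(...) returns list

int, list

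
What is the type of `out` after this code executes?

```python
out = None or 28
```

'or' with None returns the other value (28, int)

int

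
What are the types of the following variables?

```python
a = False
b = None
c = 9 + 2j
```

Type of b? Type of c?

b is NoneType; c is complex

NoneType, complex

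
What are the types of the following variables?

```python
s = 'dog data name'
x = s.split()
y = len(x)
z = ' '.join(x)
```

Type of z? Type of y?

str.join() returns str; len() returns int

str, int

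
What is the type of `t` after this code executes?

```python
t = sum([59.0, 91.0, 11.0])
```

sum() of floats returns float

float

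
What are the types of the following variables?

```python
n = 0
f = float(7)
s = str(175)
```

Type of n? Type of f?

n is int; f is float

int, float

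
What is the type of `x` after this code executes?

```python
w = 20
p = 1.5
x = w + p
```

int + float returns float (20 + 1.5 = 21.5)

float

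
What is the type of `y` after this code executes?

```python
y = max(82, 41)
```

max() of ints returns int

int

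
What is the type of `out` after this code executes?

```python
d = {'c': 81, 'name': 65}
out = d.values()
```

.values() returns a dict_values view object

dict_values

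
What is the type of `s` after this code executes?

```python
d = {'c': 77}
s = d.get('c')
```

dict.get() returns the value (int) when key is found

int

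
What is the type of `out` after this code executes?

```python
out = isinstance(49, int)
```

isinstance() returns bool

bool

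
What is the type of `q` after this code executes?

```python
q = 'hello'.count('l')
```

str.count() returns int

int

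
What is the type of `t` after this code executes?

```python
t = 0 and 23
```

'and' returns the first falsy value (0, which is int)

int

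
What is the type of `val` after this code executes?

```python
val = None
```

None has type NoneType

NoneType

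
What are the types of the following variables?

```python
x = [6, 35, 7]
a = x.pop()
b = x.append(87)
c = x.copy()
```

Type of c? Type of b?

list.copy() returns list; list.append() returns None

list, NoneType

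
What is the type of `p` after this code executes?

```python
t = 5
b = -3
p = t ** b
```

int ** negative int returns float

float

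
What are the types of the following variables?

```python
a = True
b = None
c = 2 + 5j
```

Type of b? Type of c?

b is NoneType; c is complex

NoneType, complex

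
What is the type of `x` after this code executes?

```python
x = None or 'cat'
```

'or' with None returns the other value ('cat', str)

str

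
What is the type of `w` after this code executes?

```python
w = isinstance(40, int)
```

isinstance() returns bool

bool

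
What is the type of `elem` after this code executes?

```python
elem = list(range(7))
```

list(range(...)) returns list

list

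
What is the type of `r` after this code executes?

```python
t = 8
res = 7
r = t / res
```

int / int always returns float in Python 3 (8 / 7 = 1.14286)

float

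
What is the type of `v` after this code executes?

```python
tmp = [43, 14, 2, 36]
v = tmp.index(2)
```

list.index() returns int

int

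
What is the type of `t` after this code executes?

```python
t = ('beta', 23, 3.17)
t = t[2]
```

Index 2 of tuple is 3.17 which is float

float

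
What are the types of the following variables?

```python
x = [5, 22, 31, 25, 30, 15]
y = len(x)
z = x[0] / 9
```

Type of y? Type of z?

len() returns int; int / int returns float

int, float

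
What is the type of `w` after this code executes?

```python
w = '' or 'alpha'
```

'or' returns first truthy value ('alpha', which is str)

str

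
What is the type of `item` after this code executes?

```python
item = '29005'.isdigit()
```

str.isdigit() returns bool

bool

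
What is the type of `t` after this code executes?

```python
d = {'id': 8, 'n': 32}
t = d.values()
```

.values() returns a dict_values view object

dict_values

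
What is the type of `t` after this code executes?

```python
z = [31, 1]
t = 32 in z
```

'in' operator returns bool

bool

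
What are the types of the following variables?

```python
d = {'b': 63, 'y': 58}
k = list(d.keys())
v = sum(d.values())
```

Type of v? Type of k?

sum of int values returns int; list(...) returns list

int, list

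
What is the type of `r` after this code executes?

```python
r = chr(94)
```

chr() returns str (single character)

str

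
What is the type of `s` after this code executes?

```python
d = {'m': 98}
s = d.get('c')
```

dict.get() returns None when key 'c' is not found and no default given

NoneType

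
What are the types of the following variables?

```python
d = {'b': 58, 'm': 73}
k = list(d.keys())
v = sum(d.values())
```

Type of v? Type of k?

sum of int values returns int; list(...) returns list

int, list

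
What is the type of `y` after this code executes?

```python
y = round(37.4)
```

round() with no ndigits arg returns int

int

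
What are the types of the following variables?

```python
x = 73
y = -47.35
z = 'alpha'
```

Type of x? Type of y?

x is int; y is float

int, float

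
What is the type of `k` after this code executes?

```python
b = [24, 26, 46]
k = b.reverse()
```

list.reverse() returns None

NoneType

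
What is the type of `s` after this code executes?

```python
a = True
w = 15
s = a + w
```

bool + int returns int (True is 1, so 1 + 15 = 16)

int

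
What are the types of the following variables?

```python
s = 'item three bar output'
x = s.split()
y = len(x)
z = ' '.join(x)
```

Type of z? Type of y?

str.join() returns str; len() returns int

str, int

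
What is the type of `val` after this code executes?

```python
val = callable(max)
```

callable() returns bool

bool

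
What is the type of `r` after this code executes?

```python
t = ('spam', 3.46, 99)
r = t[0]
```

Index 0 of tuple is 'spam' which is str

str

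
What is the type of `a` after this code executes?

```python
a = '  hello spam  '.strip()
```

str.strip() returns str

str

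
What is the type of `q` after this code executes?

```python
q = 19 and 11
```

'and' returns the last value when all truthy (11, which is int)

int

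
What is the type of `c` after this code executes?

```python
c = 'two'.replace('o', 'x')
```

str.replace() returns str

str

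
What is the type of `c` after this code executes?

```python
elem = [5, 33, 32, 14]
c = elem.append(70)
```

list.append() returns None (mutates in place)

NoneType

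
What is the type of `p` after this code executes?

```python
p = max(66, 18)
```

max() of ints returns int

int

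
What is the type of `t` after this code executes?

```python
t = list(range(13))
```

list(range(...)) returns list

list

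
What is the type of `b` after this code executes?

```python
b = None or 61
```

'or' with None returns the other value (61, int)

int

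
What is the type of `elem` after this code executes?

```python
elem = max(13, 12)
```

max() of ints returns int

int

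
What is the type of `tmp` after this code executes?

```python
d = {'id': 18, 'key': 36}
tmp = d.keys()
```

.keys() returns a dict_keys view object

dict_keys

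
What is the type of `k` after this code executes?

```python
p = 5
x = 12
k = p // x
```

int // int returns int (5 // 12 = 0)

int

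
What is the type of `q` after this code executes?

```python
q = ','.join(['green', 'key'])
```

str.join() returns str

str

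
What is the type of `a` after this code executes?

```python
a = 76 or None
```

'or' returns first truthy value (76, int)

int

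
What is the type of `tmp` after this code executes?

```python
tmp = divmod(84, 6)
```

divmod() returns a tuple (quotient, remainder)

tuple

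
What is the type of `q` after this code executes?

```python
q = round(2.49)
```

round() with no ndigits arg returns int

int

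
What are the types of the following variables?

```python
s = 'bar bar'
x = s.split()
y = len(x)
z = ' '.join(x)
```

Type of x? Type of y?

str.split() returns list; len() returns int

list, int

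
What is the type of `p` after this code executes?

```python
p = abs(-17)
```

abs() of int returns int

int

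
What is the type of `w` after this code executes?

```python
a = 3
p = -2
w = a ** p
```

int ** negative int returns float

float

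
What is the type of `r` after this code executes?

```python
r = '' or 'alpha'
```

'or' returns first truthy value ('alpha', which is str)

str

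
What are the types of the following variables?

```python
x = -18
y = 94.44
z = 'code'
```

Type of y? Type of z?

y is float; z is str

float, str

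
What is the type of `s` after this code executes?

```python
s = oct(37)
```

oct() returns str representation

str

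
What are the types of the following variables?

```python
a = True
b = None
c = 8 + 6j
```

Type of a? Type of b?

a is bool; b is NoneType

bool, NoneType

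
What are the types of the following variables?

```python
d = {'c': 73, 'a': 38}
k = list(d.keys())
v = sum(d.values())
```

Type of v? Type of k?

sum of int values returns int; list(...) returns list

int, list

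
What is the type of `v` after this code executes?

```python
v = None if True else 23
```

Ternary: condition is True, if branch (None) taken → NoneType

NoneType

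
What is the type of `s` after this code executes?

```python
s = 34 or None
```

'or' returns first truthy value (34, int)

int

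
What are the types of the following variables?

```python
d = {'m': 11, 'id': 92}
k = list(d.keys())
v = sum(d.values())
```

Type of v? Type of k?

sum of int values returns int; list(...) returns list

int, list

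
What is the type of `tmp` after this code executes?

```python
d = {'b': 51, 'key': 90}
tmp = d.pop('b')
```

dict.pop() returns the value (int)

int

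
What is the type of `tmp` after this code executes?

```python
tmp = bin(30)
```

bin() returns str representation

str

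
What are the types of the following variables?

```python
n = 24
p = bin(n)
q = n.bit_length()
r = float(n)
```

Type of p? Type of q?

bin() returns str; int.bit_length() returns int

str, int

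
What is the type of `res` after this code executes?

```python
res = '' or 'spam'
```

'or' returns first truthy value ('spam', which is str)

str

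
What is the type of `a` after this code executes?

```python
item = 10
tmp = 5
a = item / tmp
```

int / int always returns float in Python 3 (10 / 5 = 2)

float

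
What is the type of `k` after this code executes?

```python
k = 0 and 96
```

'and' returns the first falsy value (0, which is int)

int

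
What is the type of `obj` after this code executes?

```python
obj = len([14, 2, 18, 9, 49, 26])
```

len() always returns int

int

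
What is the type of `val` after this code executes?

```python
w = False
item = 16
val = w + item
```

bool + int returns int (False is 0, so 0 + 16 = 16)

int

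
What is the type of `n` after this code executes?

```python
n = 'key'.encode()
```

str.encode() returns bytes

bytes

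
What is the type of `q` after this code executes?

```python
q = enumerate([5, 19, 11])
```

enumerate() returns an enumerate iterator object

enumerate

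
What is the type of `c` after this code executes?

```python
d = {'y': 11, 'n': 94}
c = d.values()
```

.values() returns a dict_values view object

dict_values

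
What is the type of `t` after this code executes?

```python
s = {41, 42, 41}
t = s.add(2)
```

set.add() returns None (mutates in place)

NoneType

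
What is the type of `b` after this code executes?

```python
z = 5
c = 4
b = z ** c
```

int ** positive int returns int (5 ** 4 = 625)

int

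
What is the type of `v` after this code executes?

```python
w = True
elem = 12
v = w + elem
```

bool + int returns int (True is 1, so 1 + 12 = 13)

int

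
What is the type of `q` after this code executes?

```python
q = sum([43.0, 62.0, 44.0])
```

sum() of floats returns float

float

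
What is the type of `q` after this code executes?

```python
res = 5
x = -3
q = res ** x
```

int ** negative int returns float

float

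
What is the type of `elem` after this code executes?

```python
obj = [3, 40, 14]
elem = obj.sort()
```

list.sort() returns None (sorts in place)

NoneType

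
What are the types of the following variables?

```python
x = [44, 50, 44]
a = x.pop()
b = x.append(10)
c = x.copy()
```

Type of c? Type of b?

list.copy() returns list; list.append() returns None

list, NoneType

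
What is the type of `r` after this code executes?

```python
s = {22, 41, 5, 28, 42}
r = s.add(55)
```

set.add() returns None (mutates in place)

NoneType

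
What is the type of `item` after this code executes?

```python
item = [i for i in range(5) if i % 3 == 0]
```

A list comprehension [...] produces a list

list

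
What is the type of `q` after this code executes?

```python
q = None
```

None has type NoneType

NoneType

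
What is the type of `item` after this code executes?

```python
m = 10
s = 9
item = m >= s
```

Comparison operators return bool

bool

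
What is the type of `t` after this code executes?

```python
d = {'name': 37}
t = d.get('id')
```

dict.get() returns None when key 'id' is not found and no default given

NoneType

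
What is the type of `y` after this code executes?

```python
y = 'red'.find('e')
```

str.find() returns int (index, or -1)

int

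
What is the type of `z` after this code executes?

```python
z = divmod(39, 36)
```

divmod() returns a tuple (quotient, remainder)

tuple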